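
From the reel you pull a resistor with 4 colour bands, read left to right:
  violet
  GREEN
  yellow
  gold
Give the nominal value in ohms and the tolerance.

Violet → 7 (first significant figure)
Green → 5 (second significant figure)
Yellow → ×10^4 multiplier
Gold → ±5% tolerance
75 × 10000 = 750000 Ω

750000 Ω ±5%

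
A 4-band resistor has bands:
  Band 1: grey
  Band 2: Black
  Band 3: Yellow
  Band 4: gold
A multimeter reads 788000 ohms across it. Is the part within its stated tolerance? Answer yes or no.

Grey → 8 (first significant figure)
Black → 0 (second significant figure)
Yellow → ×10^4 multiplier
Gold → ±5% tolerance
80 × 10000 = 800000 Ω
Allowed range: 760000 Ω to 840000 Ω.
788000 ohms lies inside that range.

yes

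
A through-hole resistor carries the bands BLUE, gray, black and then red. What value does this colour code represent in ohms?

Blue → 6 (first significant figure)
Grey → 8 (second significant figure)
Black → ×1 multiplier
68 × 1 = 68 Ω

68 Ω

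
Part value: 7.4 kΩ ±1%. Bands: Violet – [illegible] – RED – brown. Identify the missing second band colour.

7400 Ω = 74 × 10^2.
The second band gives digit 4 of the significand, and 4 is yellow.

yellow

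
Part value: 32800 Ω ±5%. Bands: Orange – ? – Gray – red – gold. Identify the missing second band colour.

32800 Ω = 328 × 10^2.
The second band gives digit 2 of the significand, and 2 is red.

red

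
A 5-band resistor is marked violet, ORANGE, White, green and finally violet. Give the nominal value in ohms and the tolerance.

73900000 Ω ±0.1%

Violet → 7 (first significant figure)
Orange → 3 (second significant figure)
White → 9 (third significant figure)
Green → ×10^5 multiplier
Violet → ±0.1% tolerance
739 × 100000 = 73900000 Ω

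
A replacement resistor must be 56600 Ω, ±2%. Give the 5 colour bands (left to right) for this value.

56600 Ω = 566 × 10^2.
5 → green
6 → blue
6 → blue
Multiplier 10^2 → red.
±2% tolerance → red.

green, blue, blue, red, red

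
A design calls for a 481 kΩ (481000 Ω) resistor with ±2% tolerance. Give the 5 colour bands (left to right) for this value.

481000 Ω = 481 × 10^3.
4 → yellow
8 → grey
1 → brown
Multiplier 10^3 → orange.
±2% tolerance → red.

yellow, grey, brown, orange, red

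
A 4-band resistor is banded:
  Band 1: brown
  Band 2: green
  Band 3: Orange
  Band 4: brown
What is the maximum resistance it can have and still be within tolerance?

15150 Ω

Brown → 1 (first significant figure)
Green → 5 (second significant figure)
Orange → ×10^3 multiplier
Brown → ±1% tolerance
15 × 1000 = 15000 Ω
Maximum = 15000 × (1 + 1/100) = 15150 Ω.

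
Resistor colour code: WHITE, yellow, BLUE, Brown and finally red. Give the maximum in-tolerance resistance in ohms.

9649.2 Ω

White → 9 (first significant figure)
Yellow → 4 (second significant figure)
Blue → 6 (third significant figure)
Brown → ×10 multiplier
Red → ±2% tolerance
946 × 10 = 9460 Ω
Maximum = 9460 × (1 + 2/100) = 9649.2 Ω.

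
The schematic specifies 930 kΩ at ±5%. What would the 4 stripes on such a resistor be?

white, orange, yellow, gold

930000 Ω = 93 × 10^4.
9 → white
3 → orange
Multiplier 10^4 → yellow.
±5% tolerance → gold.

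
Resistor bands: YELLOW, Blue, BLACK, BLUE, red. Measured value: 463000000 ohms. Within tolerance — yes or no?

Yellow → 4 (first significant figure)
Blue → 6 (second significant figure)
Black → 0 (third significant figure)
Blue → ×10^6 multiplier
Red → ±2% tolerance
460 × 1000000 = 460000000 Ω
Allowed range: 450800000 Ω to 469200000 Ω.
463000000 ohms lies inside that range.

yes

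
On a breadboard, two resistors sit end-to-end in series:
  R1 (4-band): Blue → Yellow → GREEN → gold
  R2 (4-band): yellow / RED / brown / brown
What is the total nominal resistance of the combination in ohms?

R1: blue, yellow → 64; green ×10^5 → 6400000 Ω.
R2: yellow, red → 42; brown ×10 → 420 Ω.
Series: 6400000 + 420 = 6400420 Ω.

6400420 Ω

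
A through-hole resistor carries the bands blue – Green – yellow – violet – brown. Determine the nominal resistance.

6540000000 Ω

Blue → 6 (first significant figure)
Green → 5 (second significant figure)
Yellow → 4 (third significant figure)
Violet → ×10^7 multiplier
654 × 10000000 = 6540000000 Ω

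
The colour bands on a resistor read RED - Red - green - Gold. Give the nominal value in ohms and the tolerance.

2200000 Ω ±5%

Red → 2 (first significant figure)
Red → 2 (second significant figure)
Green → ×10^5 multiplier
Gold → ±5% tolerance
22 × 100000 = 2200000 Ω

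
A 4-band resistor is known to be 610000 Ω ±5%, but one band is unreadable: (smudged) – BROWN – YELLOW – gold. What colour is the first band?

610000 Ω = 61 × 10^4.
The first band gives digit 6 of the significand, and 6 is blue.

blue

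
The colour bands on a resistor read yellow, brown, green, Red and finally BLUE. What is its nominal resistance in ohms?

41500 Ω

Yellow → 4 (first significant figure)
Brown → 1 (second significant figure)
Green → 5 (third significant figure)
Red → ×10^2 multiplier
415 × 100 = 41500 Ω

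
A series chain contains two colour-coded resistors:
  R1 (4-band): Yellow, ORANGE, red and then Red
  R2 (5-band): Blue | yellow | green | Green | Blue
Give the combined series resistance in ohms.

R1: yellow, orange → 43; red ×10^2 → 4300 Ω.
R2: blue, yellow, green → 645; green ×10^5 → 64500000 Ω.
Series: 4300 + 64500000 = 64504300 Ω.

64504300 Ω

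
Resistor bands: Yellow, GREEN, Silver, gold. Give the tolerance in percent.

The last band, gold, is the tolerance band.
Gold corresponds to ±5%.

±5%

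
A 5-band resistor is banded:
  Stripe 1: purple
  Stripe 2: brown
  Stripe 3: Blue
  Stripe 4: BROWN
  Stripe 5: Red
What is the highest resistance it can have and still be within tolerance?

Violet → 7 (first significant figure)
Brown → 1 (second significant figure)
Blue → 6 (third significant figure)
Brown → ×10 multiplier
Red → ±2% tolerance
716 × 10 = 7160 Ω
Highest = 7160 × (1 + 2/100) = 7303.2 Ω.

7303.2 Ω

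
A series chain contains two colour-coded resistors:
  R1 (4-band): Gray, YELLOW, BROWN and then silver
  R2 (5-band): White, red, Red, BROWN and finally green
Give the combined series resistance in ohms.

10060 Ω

R1: grey, yellow → 84; brown ×10 → 840 Ω.
R2: white, red, red → 922; brown ×10 → 9220 Ω.
Series: 840 + 9220 = 10060 Ω.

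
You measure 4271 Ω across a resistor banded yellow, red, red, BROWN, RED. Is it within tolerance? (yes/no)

yes

Yellow → 4 (first significant figure)
Red → 2 (second significant figure)
Red → 2 (third significant figure)
Brown → ×10 multiplier
Red → ±2% tolerance
422 × 10 = 4220 Ω
Allowed range: 4135.6 Ω to 4304.4 Ω.
4271 Ω lies inside that range.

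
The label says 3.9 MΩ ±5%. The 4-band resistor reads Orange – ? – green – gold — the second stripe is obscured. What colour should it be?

white

3900000 Ω = 39 × 10^5.
The second band gives digit 9 of the significand, and 9 is white.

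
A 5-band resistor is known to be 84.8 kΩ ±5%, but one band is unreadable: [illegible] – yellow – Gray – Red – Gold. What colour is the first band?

84800 Ω = 848 × 10^2.
The first band gives digit 8 of the significand, and 8 is grey.

grey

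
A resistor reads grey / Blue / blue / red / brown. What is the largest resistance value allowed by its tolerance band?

Grey → 8 (first significant figure)
Blue → 6 (second significant figure)
Blue → 6 (third significant figure)
Red → ×10^2 multiplier
Brown → ±1% tolerance
866 × 100 = 86600 Ω
Largest = 86600 × (1 + 1/100) = 87466 Ω.

87466 Ω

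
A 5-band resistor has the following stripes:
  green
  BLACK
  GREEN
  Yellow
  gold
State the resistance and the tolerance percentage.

5050000 Ω ±5%

Green → 5 (first significant figure)
Black → 0 (second significant figure)
Green → 5 (third significant figure)
Yellow → ×10^4 multiplier
Gold → ±5% tolerance
505 × 10000 = 5050000 Ω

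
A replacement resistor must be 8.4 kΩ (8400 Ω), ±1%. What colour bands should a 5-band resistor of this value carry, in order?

8400 Ω = 840 × 10^1.
8 → grey
4 → yellow
0 → black
Multiplier 10^1 → brown.
±1% tolerance → brown.

grey, yellow, black, brown, brown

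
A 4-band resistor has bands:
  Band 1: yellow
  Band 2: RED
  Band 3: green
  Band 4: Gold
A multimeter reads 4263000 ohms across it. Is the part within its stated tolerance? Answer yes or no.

Yellow → 4 (first significant figure)
Red → 2 (second significant figure)
Green → ×10^5 multiplier
Gold → ±5% tolerance
42 × 100000 = 4200000 Ω
Allowed range: 3990000 Ω to 4410000 Ω.
4263000 ohms lies inside that range.

yes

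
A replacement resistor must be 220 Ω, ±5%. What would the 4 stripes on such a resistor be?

220 Ω = 22 × 10^1.
2 → red
2 → red
Multiplier 10^1 → brown.
±5% tolerance → gold.

red, red, brown, gold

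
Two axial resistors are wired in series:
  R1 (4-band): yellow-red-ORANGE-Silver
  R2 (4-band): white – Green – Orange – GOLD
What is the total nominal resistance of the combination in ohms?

R1: yellow, red → 42; orange ×10^3 → 42000 Ω.
R2: white, green → 95; orange ×10^3 → 95000 Ω.
Series: 42000 + 95000 = 137000 Ω.

137000 Ω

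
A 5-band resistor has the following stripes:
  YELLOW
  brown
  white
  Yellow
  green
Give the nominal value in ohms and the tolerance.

Yellow → 4 (first significant figure)
Brown → 1 (second significant figure)
White → 9 (third significant figure)
Yellow → ×10^4 multiplier
Green → ±0.5% tolerance
419 × 10000 = 4190000 Ω

4190000 Ω ±0.5%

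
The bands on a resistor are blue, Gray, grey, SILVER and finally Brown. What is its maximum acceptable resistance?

6.9488 Ω

Blue → 6 (first significant figure)
Grey → 8 (second significant figure)
Grey → 8 (third significant figure)
Silver → ×0.01 multiplier
Brown → ±1% tolerance
688 × 0.01 = 6.88 Ω
Maximum = 6.88 × (1 + 1/100) = 6.9488 Ω.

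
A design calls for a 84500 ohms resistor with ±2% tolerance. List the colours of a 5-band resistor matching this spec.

84500 Ω = 845 × 10^2.
8 → grey
4 → yellow
5 → green
Multiplier 10^2 → red.
±2% tolerance → red.

grey, yellow, green, red, red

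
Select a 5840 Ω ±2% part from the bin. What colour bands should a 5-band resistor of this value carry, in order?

5840 Ω = 584 × 10^1.
5 → green
8 → grey
4 → yellow
Multiplier 10^1 → brown.
±2% tolerance → red.

green, grey, yellow, brown, red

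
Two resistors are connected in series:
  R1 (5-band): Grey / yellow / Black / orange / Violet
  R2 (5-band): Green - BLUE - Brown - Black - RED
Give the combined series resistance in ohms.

840561 Ω

R1: grey, yellow, black → 840; orange ×10^3 → 840000 Ω.
R2: green, blue, brown → 561; black ×1 → 561 Ω.
Series: 840000 + 561 = 840561 Ω.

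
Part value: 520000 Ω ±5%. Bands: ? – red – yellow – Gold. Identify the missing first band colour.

green

520000 Ω = 52 × 10^4.
The first band gives digit 5 of the significand, and 5 is green.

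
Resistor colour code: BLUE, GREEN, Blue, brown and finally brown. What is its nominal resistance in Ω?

Blue → 6 (first significant figure)
Green → 5 (second significant figure)
Blue → 6 (third significant figure)
Brown → ×10 multiplier
656 × 10 = 6560 Ω

6560 Ω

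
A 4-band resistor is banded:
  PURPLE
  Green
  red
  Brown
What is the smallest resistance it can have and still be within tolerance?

Violet → 7 (first significant figure)
Green → 5 (second significant figure)
Red → ×10^2 multiplier
Brown → ±1% tolerance
75 × 100 = 7500 Ω
Smallest = 7500 × (1 − 1/100) = 7425 Ω.

7425 Ω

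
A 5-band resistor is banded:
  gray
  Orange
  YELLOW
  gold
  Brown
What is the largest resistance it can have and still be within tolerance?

Grey → 8 (first significant figure)
Orange → 3 (second significant figure)
Yellow → 4 (third significant figure)
Gold → ×0.1 multiplier
Brown → ±1% tolerance
834 × 0.1 = 83.4 Ω
Largest = 83.4 × (1 + 1/100) = 84.234 Ω.

84.234 Ω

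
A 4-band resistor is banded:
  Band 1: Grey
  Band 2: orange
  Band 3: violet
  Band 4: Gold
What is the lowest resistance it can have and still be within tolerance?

Grey → 8 (first significant figure)
Orange → 3 (second significant figure)
Violet → ×10^7 multiplier
Gold → ±5% tolerance
83 × 10000000 = 830000000 Ω
Lowest = 830000000 × (1 − 5/100) = 788500000 Ω.

788500000 Ω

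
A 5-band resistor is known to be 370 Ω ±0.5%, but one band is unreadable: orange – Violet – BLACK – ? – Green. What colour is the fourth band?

370 Ω = 370 × 10^0.
The fourth band is the multiplier, 10^0, which is black.

black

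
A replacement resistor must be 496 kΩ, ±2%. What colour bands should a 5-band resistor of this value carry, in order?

yellow, white, blue, orange, red

496000 Ω = 496 × 10^3.
4 → yellow
9 → white
6 → blue
Multiplier 10^3 → orange.
±2% tolerance → red.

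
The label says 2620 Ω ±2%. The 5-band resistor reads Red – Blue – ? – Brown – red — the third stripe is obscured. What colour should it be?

red

2620 Ω = 262 × 10^1.
The third band gives digit 2 of the significand, and 2 is red.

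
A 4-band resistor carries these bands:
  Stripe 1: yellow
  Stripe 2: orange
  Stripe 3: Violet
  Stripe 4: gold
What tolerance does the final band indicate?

The last band, gold, is the tolerance band.
Gold corresponds to ±5%.

±5%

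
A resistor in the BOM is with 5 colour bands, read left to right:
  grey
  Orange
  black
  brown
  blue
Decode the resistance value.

Grey → 8 (first significant figure)
Orange → 3 (second significant figure)
Black → 0 (third significant figure)
Brown → ×10 multiplier
830 × 10 = 8300 Ω

8300 Ω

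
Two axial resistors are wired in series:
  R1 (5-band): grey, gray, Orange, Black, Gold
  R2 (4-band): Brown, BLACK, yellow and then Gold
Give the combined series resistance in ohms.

R1: grey, grey, orange → 883; black ×1 → 883 Ω.
R2: brown, black → 10; yellow ×10^4 → 100000 Ω.
Series: 883 + 100000 = 100883 Ω.

100883 Ω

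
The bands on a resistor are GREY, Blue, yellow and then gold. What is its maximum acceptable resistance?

903000 Ω

Grey → 8 (first significant figure)
Blue → 6 (second significant figure)
Yellow → ×10^4 multiplier
Gold → ±5% tolerance
86 × 10000 = 860000 Ω
Maximum = 860000 × (1 + 5/100) = 903000 Ω.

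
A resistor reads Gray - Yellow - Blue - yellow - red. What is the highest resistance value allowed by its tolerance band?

Grey → 8 (first significant figure)
Yellow → 4 (second significant figure)
Blue → 6 (third significant figure)
Yellow → ×10^4 multiplier
Red → ±2% tolerance
846 × 10000 = 8460000 Ω
Highest = 8460000 × (1 + 2/100) = 8629200 Ω.

8629200 Ω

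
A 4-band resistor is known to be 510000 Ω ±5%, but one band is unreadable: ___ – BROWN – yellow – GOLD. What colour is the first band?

510000 Ω = 51 × 10^4.
The first band gives digit 5 of the significand, and 5 is green.

green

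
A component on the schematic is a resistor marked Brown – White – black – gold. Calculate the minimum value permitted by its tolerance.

Brown → 1 (first significant figure)
White → 9 (second significant figure)
Black → ×1 multiplier
Gold → ±5% tolerance
19 × 1 = 19 Ω
Minimum = 19 × (1 − 5/100) = 18.05 Ω.

18.05 Ω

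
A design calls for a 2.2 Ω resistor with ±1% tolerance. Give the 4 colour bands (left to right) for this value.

red, red, gold, brown

2.2 Ω = 22 × 10^-1.
2 → red
2 → red
Multiplier 10^-1 → gold.
±1% tolerance → brown.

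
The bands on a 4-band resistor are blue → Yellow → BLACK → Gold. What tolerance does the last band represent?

±5%

The last band, gold, is the tolerance band.
Gold corresponds to ±5%.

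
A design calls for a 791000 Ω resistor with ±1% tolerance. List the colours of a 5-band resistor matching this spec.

791000 Ω = 791 × 10^3.
7 → violet
9 → white
1 → brown
Multiplier 10^3 → orange.
±1% tolerance → brown.

violet, white, brown, orange, brown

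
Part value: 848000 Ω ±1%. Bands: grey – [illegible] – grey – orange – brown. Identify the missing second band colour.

848000 Ω = 848 × 10^3.
The second band gives digit 4 of the significand, and 4 is yellow.

yellow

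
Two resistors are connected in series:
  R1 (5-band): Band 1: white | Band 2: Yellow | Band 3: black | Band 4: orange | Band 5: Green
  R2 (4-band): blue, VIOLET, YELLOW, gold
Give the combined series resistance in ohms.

1610000 Ω

R1: white, yellow, black → 940; orange ×10^3 → 940000 Ω.
R2: blue, violet → 67; yellow ×10^4 → 670000 Ω.
Series: 940000 + 670000 = 1610000 Ω.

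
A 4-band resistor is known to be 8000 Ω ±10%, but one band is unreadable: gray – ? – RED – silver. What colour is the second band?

8000 Ω = 80 × 10^2.
The second band gives digit 0 of the significand, and 0 is black.

black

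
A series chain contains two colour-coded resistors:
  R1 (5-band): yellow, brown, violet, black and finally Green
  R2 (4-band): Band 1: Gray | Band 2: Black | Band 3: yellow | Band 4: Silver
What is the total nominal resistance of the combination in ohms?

R1: yellow, brown, violet → 417; black ×1 → 417 Ω.
R2: grey, black → 80; yellow ×10^4 → 800000 Ω.
Series: 417 + 800000 = 800417 Ω.

800417 Ω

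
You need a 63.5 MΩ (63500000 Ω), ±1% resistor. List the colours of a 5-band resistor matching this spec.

blue, orange, green, green, brown

63500000 Ω = 635 × 10^5.
6 → blue
3 → orange
5 → green
Multiplier 10^5 → green.
±1% tolerance → brown.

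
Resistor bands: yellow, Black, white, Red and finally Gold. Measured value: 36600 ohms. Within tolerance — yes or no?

no

Yellow → 4 (first significant figure)
Black → 0 (second significant figure)
White → 9 (third significant figure)
Red → ×10^2 multiplier
Gold → ±5% tolerance
409 × 100 = 40900 Ω
Allowed range: 38855 Ω to 42945 Ω.
36600 ohms lies outside that range.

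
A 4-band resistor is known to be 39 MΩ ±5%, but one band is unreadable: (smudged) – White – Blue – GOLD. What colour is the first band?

orange

39000000 Ω = 39 × 10^6.
The first band gives digit 3 of the significand, and 3 is orange.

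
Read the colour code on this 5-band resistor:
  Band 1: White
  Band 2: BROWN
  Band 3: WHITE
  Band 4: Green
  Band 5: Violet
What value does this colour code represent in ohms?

91900000 Ω

White → 9 (first significant figure)
Brown → 1 (second significant figure)
White → 9 (third significant figure)
Green → ×10^5 multiplier
919 × 100000 = 91900000 Ω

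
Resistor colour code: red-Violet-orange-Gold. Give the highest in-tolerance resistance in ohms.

Red → 2 (first significant figure)
Violet → 7 (second significant figure)
Orange → ×10^3 multiplier
Gold → ±5% tolerance
27 × 1000 = 27000 Ω
Highest = 27000 × (1 + 5/100) = 28350 Ω.

28350 Ω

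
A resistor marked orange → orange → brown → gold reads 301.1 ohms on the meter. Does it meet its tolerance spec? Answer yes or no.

Orange → 3 (first significant figure)
Orange → 3 (second significant figure)
Brown → ×10 multiplier
Gold → ±5% tolerance
33 × 10 = 330 Ω
Allowed range: 313.5 Ω to 346.5 Ω.
301.1 ohms lies outside that range.

no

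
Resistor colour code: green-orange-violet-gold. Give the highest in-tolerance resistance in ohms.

Green → 5 (first significant figure)
Orange → 3 (second significant figure)
Violet → ×10^7 multiplier
Gold → ±5% tolerance
53 × 10000000 = 530000000 Ω
Highest = 530000000 × (1 + 5/100) = 556500000 Ω.

556500000 Ω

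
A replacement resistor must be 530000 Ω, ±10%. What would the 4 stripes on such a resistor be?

530000 Ω = 53 × 10^4.
5 → green
3 → orange
Multiplier 10^4 → yellow.
±10% tolerance → silver.

green, orange, yellow, silver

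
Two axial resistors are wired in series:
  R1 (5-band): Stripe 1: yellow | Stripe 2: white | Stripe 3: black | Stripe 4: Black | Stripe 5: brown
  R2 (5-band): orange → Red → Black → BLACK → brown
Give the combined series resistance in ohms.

R1: yellow, white, black → 490; black ×1 → 490 Ω.
R2: orange, red, black → 320; black ×1 → 320 Ω.
Series: 490 + 320 = 810 Ω.

810 Ω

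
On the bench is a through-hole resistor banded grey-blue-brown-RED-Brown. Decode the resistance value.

Grey → 8 (first significant figure)
Blue → 6 (second significant figure)
Brown → 1 (third significant figure)
Red → ×10^2 multiplier
861 × 100 = 86100 Ω

86100 Ω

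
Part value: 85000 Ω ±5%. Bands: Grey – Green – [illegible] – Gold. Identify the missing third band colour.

85000 Ω = 85 × 10^3.
The third band is the multiplier, 10^3, which is orange.

orange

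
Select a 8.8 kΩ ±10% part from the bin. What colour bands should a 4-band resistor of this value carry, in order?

grey, grey, red, silver

8800 Ω = 88 × 10^2.
8 → grey
8 → grey
Multiplier 10^2 → red.
±10% tolerance → silver.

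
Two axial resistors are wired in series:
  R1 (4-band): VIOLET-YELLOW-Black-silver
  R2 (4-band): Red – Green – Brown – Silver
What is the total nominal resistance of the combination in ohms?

R1: violet, yellow → 74; black ×1 → 74 Ω.
R2: red, green → 25; brown ×10 → 250 Ω.
Series: 74 + 250 = 324 Ω.

324 Ω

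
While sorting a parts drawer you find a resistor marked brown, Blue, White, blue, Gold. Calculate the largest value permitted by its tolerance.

Brown → 1 (first significant figure)
Blue → 6 (second significant figure)
White → 9 (third significant figure)
Blue → ×10^6 multiplier
Gold → ±5% tolerance
169 × 1000000 = 169000000 Ω
Largest = 169000000 × (1 + 5/100) = 177450000 Ω.

177450000 Ω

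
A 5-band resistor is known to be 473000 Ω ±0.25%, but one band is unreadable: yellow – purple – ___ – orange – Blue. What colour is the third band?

orange

473000 Ω = 473 × 10^3.
The third band gives digit 3 of the significand, and 3 is orange.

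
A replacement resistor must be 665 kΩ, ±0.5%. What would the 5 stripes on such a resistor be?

blue, blue, green, orange, green

665000 Ω = 665 × 10^3.
6 → blue
6 → blue
5 → green
Multiplier 10^3 → orange.
±0.5% tolerance → green.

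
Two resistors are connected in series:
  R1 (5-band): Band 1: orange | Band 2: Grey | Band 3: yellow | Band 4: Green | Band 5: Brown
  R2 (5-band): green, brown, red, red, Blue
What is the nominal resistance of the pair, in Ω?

38451200 Ω

R1: orange, grey, yellow → 384; green ×10^5 → 38400000 Ω.
R2: green, brown, red → 512; red ×10^2 → 51200 Ω.
Series: 38400000 + 51200 = 38451200 Ω.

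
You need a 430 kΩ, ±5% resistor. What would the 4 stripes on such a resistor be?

430000 Ω = 43 × 10^4.
4 → yellow
3 → orange
Multiplier 10^4 → yellow.
±5% tolerance → gold.

yellow, orange, yellow, gold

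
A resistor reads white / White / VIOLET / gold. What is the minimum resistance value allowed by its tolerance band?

White → 9 (first significant figure)
White → 9 (second significant figure)
Violet → ×10^7 multiplier
Gold → ±5% tolerance
99 × 10000000 = 990000000 Ω
Minimum = 990000000 × (1 − 5/100) = 940500000 Ω.

940500000 Ω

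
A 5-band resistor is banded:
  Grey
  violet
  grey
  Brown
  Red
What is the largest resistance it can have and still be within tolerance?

Grey → 8 (first significant figure)
Violet → 7 (second significant figure)
Grey → 8 (third significant figure)
Brown → ×10 multiplier
Red → ±2% tolerance
878 × 10 = 8780 Ω
Largest = 8780 × (1 + 2/100) = 8955.6 Ω.

8955.6 Ω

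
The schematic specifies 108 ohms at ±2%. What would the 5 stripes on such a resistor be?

brown, black, grey, black, red

108 Ω = 108 × 10^0.
1 → brown
0 → black
8 → grey
Multiplier 10^0 → black.
±2% tolerance → red.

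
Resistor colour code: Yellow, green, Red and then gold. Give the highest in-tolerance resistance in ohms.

Yellow → 4 (first significant figure)
Green → 5 (second significant figure)
Red → ×10^2 multiplier
Gold → ±5% tolerance
45 × 100 = 4500 Ω
Highest = 4500 × (1 + 5/100) = 4725 Ω.

4725 Ω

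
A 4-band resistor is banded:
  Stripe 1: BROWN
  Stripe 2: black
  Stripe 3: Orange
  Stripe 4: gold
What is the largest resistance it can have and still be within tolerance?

Brown → 1 (first significant figure)
Black → 0 (second significant figure)
Orange → ×10^3 multiplier
Gold → ±5% tolerance
10 × 1000 = 10000 Ω
Largest = 10000 × (1 + 5/100) = 10500 Ω.

10500 Ω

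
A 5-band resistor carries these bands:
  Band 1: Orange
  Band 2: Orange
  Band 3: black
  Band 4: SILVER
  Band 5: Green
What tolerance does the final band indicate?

The last band, green, is the tolerance band.
Green corresponds to ±0.5%.

±0.5%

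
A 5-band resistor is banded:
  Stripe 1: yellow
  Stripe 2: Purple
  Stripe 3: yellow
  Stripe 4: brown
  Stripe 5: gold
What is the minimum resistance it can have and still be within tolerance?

Yellow → 4 (first significant figure)
Violet → 7 (second significant figure)
Yellow → 4 (third significant figure)
Brown → ×10 multiplier
Gold → ±5% tolerance
474 × 10 = 4740 Ω
Minimum = 4740 × (1 − 5/100) = 4503 Ω.

4503 Ω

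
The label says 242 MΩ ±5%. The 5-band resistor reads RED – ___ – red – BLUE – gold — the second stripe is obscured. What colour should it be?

242000000 Ω = 242 × 10^6.
The second band gives digit 4 of the significand, and 4 is yellow.

yellow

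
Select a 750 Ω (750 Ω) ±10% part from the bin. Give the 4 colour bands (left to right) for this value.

violet, green, brown, silver

750 Ω = 75 × 10^1.
7 → violet
5 → green
Multiplier 10^1 → brown.
±10% tolerance → silver.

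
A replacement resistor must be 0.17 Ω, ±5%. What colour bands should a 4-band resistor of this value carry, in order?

brown, violet, silver, gold

0.17 Ω = 17 × 10^-2.
1 → brown
7 → violet
Multiplier 10^-2 → silver.
±5% tolerance → gold.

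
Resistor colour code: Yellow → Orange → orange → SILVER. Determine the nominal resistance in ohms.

43000 Ω

Yellow → 4 (first significant figure)
Orange → 3 (second significant figure)
Orange → ×10^3 multiplier
43 × 1000 = 43000 Ω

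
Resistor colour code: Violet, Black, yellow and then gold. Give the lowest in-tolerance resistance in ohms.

665000 Ω

Violet → 7 (first significant figure)
Black → 0 (second significant figure)
Yellow → ×10^4 multiplier
Gold → ±5% tolerance
70 × 10000 = 700000 Ω
Lowest = 700000 × (1 − 5/100) = 665000 Ω.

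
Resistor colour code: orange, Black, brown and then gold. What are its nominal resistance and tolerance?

300 Ω ±5%

Orange → 3 (first significant figure)
Black → 0 (second significant figure)
Brown → ×10 multiplier
Gold → ±5% tolerance
30 × 10 = 300 Ω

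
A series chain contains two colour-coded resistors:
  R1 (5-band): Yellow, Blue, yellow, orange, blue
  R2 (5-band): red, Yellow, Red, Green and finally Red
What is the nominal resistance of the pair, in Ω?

R1: yellow, blue, yellow → 464; orange ×10^3 → 464000 Ω.
R2: red, yellow, red → 242; green ×10^5 → 24200000 Ω.
Series: 464000 + 24200000 = 24664000 Ω.

24664000 Ω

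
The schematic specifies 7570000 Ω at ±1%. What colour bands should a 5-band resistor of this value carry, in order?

7570000 Ω = 757 × 10^4.
7 → violet
5 → green
7 → violet
Multiplier 10^4 → yellow.
±1% tolerance → brown.

violet, green, violet, yellow, brown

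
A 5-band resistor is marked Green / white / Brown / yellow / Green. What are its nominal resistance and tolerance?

5910000 Ω ±0.5%

Green → 5 (first significant figure)
White → 9 (second significant figure)
Brown → 1 (third significant figure)
Yellow → ×10^4 multiplier
Green → ±0.5% tolerance
591 × 10000 = 5910000 Ω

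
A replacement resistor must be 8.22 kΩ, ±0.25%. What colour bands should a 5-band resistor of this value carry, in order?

8220 Ω = 822 × 10^1.
8 → grey
2 → red
2 → red
Multiplier 10^1 → brown.
±0.25% tolerance → blue.

grey, red, red, brown, blue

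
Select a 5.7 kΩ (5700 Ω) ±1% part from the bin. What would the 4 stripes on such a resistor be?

green, violet, red, brown

5700 Ω = 57 × 10^2.
5 → green
7 → violet
Multiplier 10^2 → red.
±1% tolerance → brown.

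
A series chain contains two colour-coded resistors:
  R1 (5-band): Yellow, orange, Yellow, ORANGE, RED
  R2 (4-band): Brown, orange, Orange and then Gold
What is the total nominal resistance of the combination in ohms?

R1: yellow, orange, yellow → 434; orange ×10^3 → 434000 Ω.
R2: brown, orange → 13; orange ×10^3 → 13000 Ω.
Series: 434000 + 13000 = 447000 Ω.

447000 Ω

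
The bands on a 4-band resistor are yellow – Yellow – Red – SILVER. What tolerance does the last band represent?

±10%

The last band, silver, is the tolerance band.
Silver corresponds to ±10%.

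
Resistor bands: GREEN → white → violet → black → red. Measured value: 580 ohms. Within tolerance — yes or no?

no

Green → 5 (first significant figure)
White → 9 (second significant figure)
Violet → 7 (third significant figure)
Black → ×1 multiplier
Red → ±2% tolerance
597 × 1 = 597 Ω
Allowed range: 585.06 Ω to 608.94 Ω.
580 ohms lies outside that range.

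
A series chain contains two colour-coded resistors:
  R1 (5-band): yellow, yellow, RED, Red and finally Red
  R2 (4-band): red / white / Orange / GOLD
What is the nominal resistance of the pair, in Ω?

73200 Ω

R1: yellow, yellow, red → 442; red ×10^2 → 44200 Ω.
R2: red, white → 29; orange ×10^3 → 29000 Ω.
Series: 44200 + 29000 = 73200 Ω.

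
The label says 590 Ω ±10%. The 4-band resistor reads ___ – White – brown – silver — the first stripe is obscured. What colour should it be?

590 Ω = 59 × 10^1.
The first band gives digit 5 of the significand, and 5 is green.

green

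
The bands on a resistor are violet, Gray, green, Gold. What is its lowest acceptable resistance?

7410000 Ω

Violet → 7 (first significant figure)
Grey → 8 (second significant figure)
Green → ×10^5 multiplier
Gold → ±5% tolerance
78 × 100000 = 7800000 Ω
Lowest = 7800000 × (1 − 5/100) = 7410000 Ω.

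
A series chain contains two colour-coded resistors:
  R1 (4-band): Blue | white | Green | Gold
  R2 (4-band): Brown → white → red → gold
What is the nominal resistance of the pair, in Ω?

6901900 Ω

R1: blue, white → 69; green ×10^5 → 6900000 Ω.
R2: brown, white → 19; red ×10^2 → 1900 Ω.
Series: 6900000 + 1900 = 6901900 Ω.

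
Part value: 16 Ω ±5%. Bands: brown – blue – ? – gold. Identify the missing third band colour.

16 Ω = 16 × 10^0.
The third band is the multiplier, 10^0, which is black.

black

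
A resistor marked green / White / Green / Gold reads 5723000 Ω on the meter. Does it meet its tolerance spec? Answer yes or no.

Green → 5 (first significant figure)
White → 9 (second significant figure)
Green → ×10^5 multiplier
Gold → ±5% tolerance
59 × 100000 = 5900000 Ω
Allowed range: 5605000 Ω to 6195000 Ω.
5723000 Ω lies inside that range.

yes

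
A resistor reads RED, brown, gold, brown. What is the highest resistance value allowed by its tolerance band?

2.121 Ω

Red → 2 (first significant figure)
Brown → 1 (second significant figure)
Gold → ×0.1 multiplier
Brown → ±1% tolerance
21 × 0.1 = 2.1 Ω
Highest = 2.1 × (1 + 1/100) = 2.121 Ω.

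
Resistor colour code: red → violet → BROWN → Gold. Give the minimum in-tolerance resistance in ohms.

Red → 2 (first significant figure)
Violet → 7 (second significant figure)
Brown → ×10 multiplier
Gold → ±5% tolerance
27 × 10 = 270 Ω
Minimum = 270 × (1 − 5/100) = 256.5 Ω.

256.5 Ω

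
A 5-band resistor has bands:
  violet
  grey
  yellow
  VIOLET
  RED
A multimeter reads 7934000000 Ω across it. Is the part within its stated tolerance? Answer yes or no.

yes

Violet → 7 (first significant figure)
Grey → 8 (second significant figure)
Yellow → 4 (third significant figure)
Violet → ×10^7 multiplier
Red → ±2% tolerance
784 × 10000000 = 7840000000 Ω
Allowed range: 7683200000 Ω to 7996800000 Ω.
7934000000 Ω lies inside that range.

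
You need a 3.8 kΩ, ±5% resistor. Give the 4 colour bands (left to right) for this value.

orange, grey, red, gold

3800 Ω = 38 × 10^2.
3 → orange
8 → grey
Multiplier 10^2 → red.
±5% tolerance → gold.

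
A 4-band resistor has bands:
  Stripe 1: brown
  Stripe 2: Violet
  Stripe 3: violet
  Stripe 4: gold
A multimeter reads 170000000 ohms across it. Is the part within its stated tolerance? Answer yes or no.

Brown → 1 (first significant figure)
Violet → 7 (second significant figure)
Violet → ×10^7 multiplier
Gold → ±5% tolerance
17 × 10000000 = 170000000 Ω
Allowed range: 161500000 Ω to 178500000 Ω.
170000000 ohms lies inside that range.

yes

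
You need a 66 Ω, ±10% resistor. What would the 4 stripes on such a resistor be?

blue, blue, black, silver

66 Ω = 66 × 10^0.
6 → blue
6 → blue
Multiplier 10^0 → black.
±10% tolerance → silver.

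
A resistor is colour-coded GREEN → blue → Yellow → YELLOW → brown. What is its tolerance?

±1%

The last band, brown, is the tolerance band.
Brown corresponds to ±1%.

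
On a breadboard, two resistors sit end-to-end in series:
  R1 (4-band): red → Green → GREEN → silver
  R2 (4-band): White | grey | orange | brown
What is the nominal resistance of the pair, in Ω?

R1: red, green → 25; green ×10^5 → 2500000 Ω.
R2: white, grey → 98; orange ×10^3 → 98000 Ω.
Series: 2500000 + 98000 = 2598000 Ω.

2598000 Ω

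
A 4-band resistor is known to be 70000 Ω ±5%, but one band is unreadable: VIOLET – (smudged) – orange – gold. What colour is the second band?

black

70000 Ω = 70 × 10^3.
The second band gives digit 0 of the significand, and 0 is black.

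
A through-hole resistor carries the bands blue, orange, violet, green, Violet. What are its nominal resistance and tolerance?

63700000 Ω ±0.1%

Blue → 6 (first significant figure)
Orange → 3 (second significant figure)
Violet → 7 (third significant figure)
Green → ×10^5 multiplier
Violet → ±0.1% tolerance
637 × 100000 = 63700000 Ω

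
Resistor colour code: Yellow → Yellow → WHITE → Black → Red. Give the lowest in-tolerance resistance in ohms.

440.02 Ω

Yellow → 4 (first significant figure)
Yellow → 4 (second significant figure)
White → 9 (third significant figure)
Black → ×1 multiplier
Red → ±2% tolerance
449 × 1 = 449 Ω
Lowest = 449 × (1 − 2/100) = 440.02 Ω.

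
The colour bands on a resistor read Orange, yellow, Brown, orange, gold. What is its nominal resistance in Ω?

Orange → 3 (first significant figure)
Yellow → 4 (second significant figure)
Brown → 1 (third significant figure)
Orange → ×10^3 multiplier
341 × 1000 = 341000 Ω

341000 Ω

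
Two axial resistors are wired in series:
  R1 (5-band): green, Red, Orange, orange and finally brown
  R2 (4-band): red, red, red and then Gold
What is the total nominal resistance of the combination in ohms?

R1: green, red, orange → 523; orange ×10^3 → 523000 Ω.
R2: red, red → 22; red ×10^2 → 2200 Ω.
Series: 523000 + 2200 = 525200 Ω.

525200 Ω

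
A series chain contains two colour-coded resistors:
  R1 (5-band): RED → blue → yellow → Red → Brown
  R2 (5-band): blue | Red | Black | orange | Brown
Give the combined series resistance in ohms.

R1: red, blue, yellow → 264; red ×10^2 → 26400 Ω.
R2: blue, red, black → 620; orange ×10^3 → 620000 Ω.
Series: 26400 + 620000 = 646400 Ω.

646400 Ω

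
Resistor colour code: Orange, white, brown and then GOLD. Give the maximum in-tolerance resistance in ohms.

409.5 Ω

Orange → 3 (first significant figure)
White → 9 (second significant figure)
Brown → ×10 multiplier
Gold → ±5% tolerance
39 × 10 = 390 Ω
Maximum = 390 × (1 + 5/100) = 409.5 Ω.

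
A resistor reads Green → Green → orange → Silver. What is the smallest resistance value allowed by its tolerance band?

Green → 5 (first significant figure)
Green → 5 (second significant figure)
Orange → ×10^3 multiplier
Silver → ±10% tolerance
55 × 1000 = 55000 Ω
Smallest = 55000 × (1 − 10/100) = 49500 Ω.

49500 Ω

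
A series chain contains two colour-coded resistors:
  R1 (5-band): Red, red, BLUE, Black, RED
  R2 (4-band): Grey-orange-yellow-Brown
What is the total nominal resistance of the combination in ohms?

R1: red, red, blue → 226; black ×1 → 226 Ω.
R2: grey, orange → 83; yellow ×10^4 → 830000 Ω.
Series: 226 + 830000 = 830226 Ω.

830226 Ω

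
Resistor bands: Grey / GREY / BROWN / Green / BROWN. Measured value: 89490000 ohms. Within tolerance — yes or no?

Grey → 8 (first significant figure)
Grey → 8 (second significant figure)
Brown → 1 (third significant figure)
Green → ×10^5 multiplier
Brown → ±1% tolerance
881 × 100000 = 88100000 Ω
Allowed range: 87219000 Ω to 88981000 Ω.
89490000 ohms lies outside that range.

no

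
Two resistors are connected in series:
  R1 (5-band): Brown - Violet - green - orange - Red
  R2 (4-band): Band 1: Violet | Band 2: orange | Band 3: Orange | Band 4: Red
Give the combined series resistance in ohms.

R1: brown, violet, green → 175; orange ×10^3 → 175000 Ω.
R2: violet, orange → 73; orange ×10^3 → 73000 Ω.
Series: 175000 + 73000 = 248000 Ω.

248000 Ω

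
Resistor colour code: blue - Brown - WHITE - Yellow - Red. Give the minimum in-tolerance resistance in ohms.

6066200 Ω

Blue → 6 (first significant figure)
Brown → 1 (second significant figure)
White → 9 (third significant figure)
Yellow → ×10^4 multiplier
Red → ±2% tolerance
619 × 10000 = 6190000 Ω
Minimum = 6190000 × (1 − 2/100) = 6066200 Ω.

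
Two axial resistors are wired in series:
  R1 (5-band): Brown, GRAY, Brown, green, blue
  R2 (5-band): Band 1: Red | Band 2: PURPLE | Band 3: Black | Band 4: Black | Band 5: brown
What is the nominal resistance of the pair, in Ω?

R1: brown, grey, brown → 181; green ×10^5 → 18100000 Ω.
R2: red, violet, black → 270; black ×1 → 270 Ω.
Series: 18100000 + 270 = 18100270 Ω.

18100270 Ω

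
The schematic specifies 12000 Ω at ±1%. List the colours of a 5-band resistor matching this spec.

12000 Ω = 120 × 10^2.
1 → brown
2 → red
0 → black
Multiplier 10^2 → red.
±1% tolerance → brown.

brown, red, black, red, brown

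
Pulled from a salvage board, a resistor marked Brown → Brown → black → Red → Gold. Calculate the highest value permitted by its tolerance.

11550 Ω

Brown → 1 (first significant figure)
Brown → 1 (second significant figure)
Black → 0 (third significant figure)
Red → ×10^2 multiplier
Gold → ±5% tolerance
110 × 100 = 11000 Ω
Highest = 11000 × (1 + 5/100) = 11550 Ω.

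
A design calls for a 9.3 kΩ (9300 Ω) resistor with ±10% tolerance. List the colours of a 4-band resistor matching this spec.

9300 Ω = 93 × 10^2.
9 → white
3 → orange
Multiplier 10^2 → red.
±10% tolerance → silver.

white, orange, red, silver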